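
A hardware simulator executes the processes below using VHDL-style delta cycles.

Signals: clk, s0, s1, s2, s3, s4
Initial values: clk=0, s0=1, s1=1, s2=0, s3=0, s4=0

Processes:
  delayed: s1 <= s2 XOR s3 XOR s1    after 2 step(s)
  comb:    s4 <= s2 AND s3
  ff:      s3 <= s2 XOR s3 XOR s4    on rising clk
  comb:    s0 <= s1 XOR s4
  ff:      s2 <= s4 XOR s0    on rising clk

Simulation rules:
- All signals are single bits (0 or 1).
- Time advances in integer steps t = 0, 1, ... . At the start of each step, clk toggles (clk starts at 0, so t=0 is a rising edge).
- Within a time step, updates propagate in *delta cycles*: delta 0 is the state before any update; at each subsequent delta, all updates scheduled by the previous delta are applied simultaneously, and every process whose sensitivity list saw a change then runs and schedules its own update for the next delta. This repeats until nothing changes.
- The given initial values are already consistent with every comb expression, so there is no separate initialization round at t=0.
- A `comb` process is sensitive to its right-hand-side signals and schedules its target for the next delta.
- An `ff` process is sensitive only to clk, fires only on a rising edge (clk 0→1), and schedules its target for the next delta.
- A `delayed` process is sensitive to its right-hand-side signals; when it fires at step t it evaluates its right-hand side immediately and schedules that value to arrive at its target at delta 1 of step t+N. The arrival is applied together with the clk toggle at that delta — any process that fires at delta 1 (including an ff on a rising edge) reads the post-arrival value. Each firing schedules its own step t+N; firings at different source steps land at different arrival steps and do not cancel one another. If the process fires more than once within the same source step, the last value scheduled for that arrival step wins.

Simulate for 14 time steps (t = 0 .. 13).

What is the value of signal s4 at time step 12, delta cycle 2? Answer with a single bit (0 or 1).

t0.Δ0 s0=1 clk=0 s3=0 s2=0 s4=0 s1=1
t0.Δ1 s0=1 clk=1 s3=0 s2=0 s4=0 s1=1
t0.Δ2 s0=1 clk=1 s3=0 s2=1 s4=0 s1=1
t1.Δ0 s0=1 clk=1 s3=0 s2=1 s4=0 s1=1
t1.Δ1 s0=1 clk=0 s3=0 s2=1 s4=0 s1=1
t2.Δ0 s0=1 clk=0 s3=0 s2=1 s4=0 s1=1
t2.Δ1 s0=1 clk=1 s3=0 s2=1 s4=0 s1=0
t2.Δ2 s0=0 clk=1 s3=1 s2=1 s4=0 s1=0
t2.Δ3 s0=0 clk=1 s3=1 s2=1 s4=1 s1=0
t2.Δ4 s0=1 clk=1 s3=1 s2=1 s4=1 s1=0
t3.Δ0 s0=1 clk=1 s3=1 s2=1 s4=1 s1=0
t3.Δ1 s0=1 clk=0 s3=1 s2=1 s4=1 s1=0
t4.Δ0 s0=1 clk=0 s3=1 s2=1 s4=1 s1=0
t4.Δ1 s0=1 clk=1 s3=1 s2=1 s4=1 s1=0
t4.Δ2 s0=1 clk=1 s3=1 s2=0 s4=1 s1=0
t4.Δ3 s0=1 clk=1 s3=1 s2=0 s4=0 s1=0
t4.Δ4 s0=0 clk=1 s3=1 s2=0 s4=0 s1=0
t5.Δ0 s0=0 clk=1 s3=1 s2=0 s4=0 s1=0
t5.Δ1 s0=0 clk=0 s3=1 s2=0 s4=0 s1=0
t6.Δ0 s0=0 clk=0 s3=1 s2=0 s4=0 s1=0
t6.Δ1 s0=0 clk=1 s3=1 s2=0 s4=0 s1=1
t6.Δ2 s0=1 clk=1 s3=1 s2=0 s4=0 s1=1
t7.Δ0 s0=1 clk=1 s3=1 s2=0 s4=0 s1=1
t7.Δ1 s0=1 clk=0 s3=1 s2=0 s4=0 s1=1
t8.Δ0 s0=1 clk=0 s3=1 s2=0 s4=0 s1=1
t8.Δ1 s0=1 clk=1 s3=1 s2=0 s4=0 s1=0
t8.Δ2 s0=0 clk=1 s3=1 s2=1 s4=0 s1=0
t8.Δ3 s0=0 clk=1 s3=1 s2=1 s4=1 s1=0
t8.Δ4 s0=1 clk=1 s3=1 s2=1 s4=1 s1=0
t9.Δ0 s0=1 clk=1 s3=1 s2=1 s4=1 s1=0
t9.Δ1 s0=1 clk=0 s3=1 s2=1 s4=1 s1=0
t10.Δ0 s0=1 clk=0 s3=1 s2=1 s4=1 s1=0
t10.Δ1 s0=1 clk=1 s3=1 s2=1 s4=1 s1=0
t10.Δ2 s0=1 clk=1 s3=1 s2=0 s4=1 s1=0
t10.Δ3 s0=1 clk=1 s3=1 s2=0 s4=0 s1=0
t10.Δ4 s0=0 clk=1 s3=1 s2=0 s4=0 s1=0
t11.Δ0 s0=0 clk=1 s3=1 s2=0 s4=0 s1=0
t11.Δ1 s0=0 clk=0 s3=1 s2=0 s4=0 s1=0
t12.Δ0 s0=0 clk=0 s3=1 s2=0 s4=0 s1=0
t12.Δ1 s0=0 clk=1 s3=1 s2=0 s4=0 s1=1
t12.Δ2 s0=1 clk=1 s3=1 s2=0 s4=0 s1=1
t13.Δ0 s0=1 clk=1 s3=1 s2=0 s4=0 s1=1
t13.Δ1 s0=1 clk=0 s3=1 s2=0 s4=0 s1=1

0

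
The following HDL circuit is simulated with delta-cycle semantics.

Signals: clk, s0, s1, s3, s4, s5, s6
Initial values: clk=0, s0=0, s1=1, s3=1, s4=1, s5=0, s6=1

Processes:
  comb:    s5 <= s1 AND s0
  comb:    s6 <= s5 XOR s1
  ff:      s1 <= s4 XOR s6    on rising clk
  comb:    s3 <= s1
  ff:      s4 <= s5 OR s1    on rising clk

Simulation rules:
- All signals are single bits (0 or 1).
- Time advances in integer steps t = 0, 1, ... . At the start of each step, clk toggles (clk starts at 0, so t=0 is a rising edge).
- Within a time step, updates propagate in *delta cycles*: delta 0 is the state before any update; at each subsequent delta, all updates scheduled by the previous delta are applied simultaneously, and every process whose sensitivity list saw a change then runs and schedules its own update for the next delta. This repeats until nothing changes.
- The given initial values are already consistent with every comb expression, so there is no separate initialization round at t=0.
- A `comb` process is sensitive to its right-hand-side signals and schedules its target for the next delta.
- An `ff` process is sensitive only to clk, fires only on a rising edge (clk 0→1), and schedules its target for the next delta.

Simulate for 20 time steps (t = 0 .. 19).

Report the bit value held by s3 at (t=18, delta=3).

t0.Δ0 s4=1 s1=1 clk=0 s6=1 s5=0 s3=1 s0=0
t0.Δ1 s4=1 s1=1 clk=1 s6=1 s5=0 s3=1 s0=0
t0.Δ2 s4=1 s1=0 clk=1 s6=1 s5=0 s3=1 s0=0
t0.Δ3 s4=1 s1=0 clk=1 s6=0 s5=0 s3=0 s0=0
t1.Δ0 s4=1 s1=0 clk=1 s6=0 s5=0 s3=0 s0=0
t1.Δ1 s4=1 s1=0 clk=0 s6=0 s5=0 s3=0 s0=0
t2.Δ0 s4=1 s1=0 clk=0 s6=0 s5=0 s3=0 s0=0
t2.Δ1 s4=1 s1=0 clk=1 s6=0 s5=0 s3=0 s0=0
t2.Δ2 s4=0 s1=1 clk=1 s6=0 s5=0 s3=0 s0=0
t2.Δ3 s4=0 s1=1 clk=1 s6=1 s5=0 s3=1 s0=0
t3.Δ0 s4=0 s1=1 clk=1 s6=1 s5=0 s3=1 s0=0
t3.Δ1 s4=0 s1=1 clk=0 s6=1 s5=0 s3=1 s0=0
t4.Δ0 s4=0 s1=1 clk=0 s6=1 s5=0 s3=1 s0=0
t4.Δ1 s4=0 s1=1 clk=1 s6=1 s5=0 s3=1 s0=0
t4.Δ2 s4=1 s1=1 clk=1 s6=1 s5=0 s3=1 s0=0
t5.Δ0 s4=1 s1=1 clk=1 s6=1 s5=0 s3=1 s0=0
t5.Δ1 s4=1 s1=1 clk=0 s6=1 s5=0 s3=1 s0=0
t6.Δ0 s4=1 s1=1 clk=0 s6=1 s5=0 s3=1 s0=0
t6.Δ1 s4=1 s1=1 clk=1 s6=1 s5=0 s3=1 s0=0
t6.Δ2 s4=1 s1=0 clk=1 s6=1 s5=0 s3=1 s0=0
t6.Δ3 s4=1 s1=0 clk=1 s6=0 s5=0 s3=0 s0=0
t7.Δ0 s4=1 s1=0 clk=1 s6=0 s5=0 s3=0 s0=0
t7.Δ1 s4=1 s1=0 clk=0 s6=0 s5=0 s3=0 s0=0
t8.Δ0 s4=1 s1=0 clk=0 s6=0 s5=0 s3=0 s0=0
t8.Δ1 s4=1 s1=0 clk=1 s6=0 s5=0 s3=0 s0=0
t8.Δ2 s4=0 s1=1 clk=1 s6=0 s5=0 s3=0 s0=0
t8.Δ3 s4=0 s1=1 clk=1 s6=1 s5=0 s3=1 s0=0
t9.Δ0 s4=0 s1=1 clk=1 s6=1 s5=0 s3=1 s0=0
t9.Δ1 s4=0 s1=1 clk=0 s6=1 s5=0 s3=1 s0=0
t10.Δ0 s4=0 s1=1 clk=0 s6=1 s5=0 s3=1 s0=0
t10.Δ1 s4=0 s1=1 clk=1 s6=1 s5=0 s3=1 s0=0
t10.Δ2 s4=1 s1=1 clk=1 s6=1 s5=0 s3=1 s0=0
t11.Δ0 s4=1 s1=1 clk=1 s6=1 s5=0 s3=1 s0=0
t11.Δ1 s4=1 s1=1 clk=0 s6=1 s5=0 s3=1 s0=0
t12.Δ0 s4=1 s1=1 clk=0 s6=1 s5=0 s3=1 s0=0
t12.Δ1 s4=1 s1=1 clk=1 s6=1 s5=0 s3=1 s0=0
t12.Δ2 s4=1 s1=0 clk=1 s6=1 s5=0 s3=1 s0=0
t12.Δ3 s4=1 s1=0 clk=1 s6=0 s5=0 s3=0 s0=0
t13.Δ0 s4=1 s1=0 clk=1 s6=0 s5=0 s3=0 s0=0
t13.Δ1 s4=1 s1=0 clk=0 s6=0 s5=0 s3=0 s0=0
t14.Δ0 s4=1 s1=0 clk=0 s6=0 s5=0 s3=0 s0=0
t14.Δ1 s4=1 s1=0 clk=1 s6=0 s5=0 s3=0 s0=0
t14.Δ2 s4=0 s1=1 clk=1 s6=0 s5=0 s3=0 s0=0
t14.Δ3 s4=0 s1=1 clk=1 s6=1 s5=0 s3=1 s0=0
t15.Δ0 s4=0 s1=1 clk=1 s6=1 s5=0 s3=1 s0=0
t15.Δ1 s4=0 s1=1 clk=0 s6=1 s5=0 s3=1 s0=0
t16.Δ0 s4=0 s1=1 clk=0 s6=1 s5=0 s3=1 s0=0
t16.Δ1 s4=0 s1=1 clk=1 s6=1 s5=0 s3=1 s0=0
t16.Δ2 s4=1 s1=1 clk=1 s6=1 s5=0 s3=1 s0=0
t17.Δ0 s4=1 s1=1 clk=1 s6=1 s5=0 s3=1 s0=0
t17.Δ1 s4=1 s1=1 clk=0 s6=1 s5=0 s3=1 s0=0
t18.Δ0 s4=1 s1=1 clk=0 s6=1 s5=0 s3=1 s0=0
t18.Δ1 s4=1 s1=1 clk=1 s6=1 s5=0 s3=1 s0=0
t18.Δ2 s4=1 s1=0 clk=1 s6=1 s5=0 s3=1 s0=0
t18.Δ3 s4=1 s1=0 clk=1 s6=0 s5=0 s3=0 s0=0
t19.Δ0 s4=1 s1=0 clk=1 s6=0 s5=0 s3=0 s0=0
t19.Δ1 s4=1 s1=0 clk=0 s6=0 s5=0 s3=0 s0=0

0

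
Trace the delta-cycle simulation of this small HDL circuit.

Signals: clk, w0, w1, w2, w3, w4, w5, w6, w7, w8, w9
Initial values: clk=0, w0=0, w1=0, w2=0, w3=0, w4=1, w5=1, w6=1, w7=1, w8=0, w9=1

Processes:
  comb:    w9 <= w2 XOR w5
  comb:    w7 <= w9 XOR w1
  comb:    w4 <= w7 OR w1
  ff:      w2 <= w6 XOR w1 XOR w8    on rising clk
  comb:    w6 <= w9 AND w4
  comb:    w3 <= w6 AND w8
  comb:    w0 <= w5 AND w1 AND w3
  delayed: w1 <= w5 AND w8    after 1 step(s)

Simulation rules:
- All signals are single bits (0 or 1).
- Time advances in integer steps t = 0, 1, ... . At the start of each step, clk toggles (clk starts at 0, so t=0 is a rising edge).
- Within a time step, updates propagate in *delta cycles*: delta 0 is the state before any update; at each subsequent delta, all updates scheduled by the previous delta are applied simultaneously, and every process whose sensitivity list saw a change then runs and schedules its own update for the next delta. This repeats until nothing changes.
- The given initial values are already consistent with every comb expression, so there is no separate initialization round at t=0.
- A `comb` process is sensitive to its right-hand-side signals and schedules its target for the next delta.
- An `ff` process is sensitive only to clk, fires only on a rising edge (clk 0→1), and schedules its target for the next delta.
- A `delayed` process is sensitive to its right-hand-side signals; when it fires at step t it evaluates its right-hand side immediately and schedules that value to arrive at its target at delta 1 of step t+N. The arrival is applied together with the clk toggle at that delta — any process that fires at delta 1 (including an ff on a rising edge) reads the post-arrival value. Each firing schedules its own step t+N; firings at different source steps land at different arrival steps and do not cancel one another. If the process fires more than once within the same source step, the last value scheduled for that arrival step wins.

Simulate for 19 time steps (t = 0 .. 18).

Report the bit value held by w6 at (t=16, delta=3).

t0.Δ0 w8=0 w4=1 w5=1 w6=1 w1=0 w0=0 w3=0 w9=1 w7=1 clk=0 w2=0
t0.Δ1 w8=0 w4=1 w5=1 w6=1 w1=0 w0=0 w3=0 w9=1 w7=1 clk=1 w2=0
t0.Δ2 w8=0 w4=1 w5=1 w6=1 w1=0 w0=0 w3=0 w9=1 w7=1 clk=1 w2=1
t0.Δ3 w8=0 w4=1 w5=1 w6=1 w1=0 w0=0 w3=0 w9=0 w7=1 clk=1 w2=1
t0.Δ4 w8=0 w4=1 w5=1 w6=0 w1=0 w0=0 w3=0 w9=0 w7=0 clk=1 w2=1
t0.Δ5 w8=0 w4=0 w5=1 w6=0 w1=0 w0=0 w3=0 w9=0 w7=0 clk=1 w2=1
t1.Δ0 w8=0 w4=0 w5=1 w6=0 w1=0 w0=0 w3=0 w9=0 w7=0 clk=1 w2=1
t1.Δ1 w8=0 w4=0 w5=1 w6=0 w1=0 w0=0 w3=0 w9=0 w7=0 clk=0 w2=1
t2.Δ0 w8=0 w4=0 w5=1 w6=0 w1=0 w0=0 w3=0 w9=0 w7=0 clk=0 w2=1
t2.Δ1 w8=0 w4=0 w5=1 w6=0 w1=0 w0=0 w3=0 w9=0 w7=0 clk=1 w2=1
t2.Δ2 w8=0 w4=0 w5=1 w6=0 w1=0 w0=0 w3=0 w9=0 w7=0 clk=1 w2=0
t2.Δ3 w8=0 w4=0 w5=1 w6=0 w1=0 w0=0 w3=0 w9=1 w7=0 clk=1 w2=0
t2.Δ4 w8=0 w4=0 w5=1 w6=0 w1=0 w0=0 w3=0 w9=1 w7=1 clk=1 w2=0
t2.Δ5 w8=0 w4=1 w5=1 w6=0 w1=0 w0=0 w3=0 w9=1 w7=1 clk=1 w2=0
t2.Δ6 w8=0 w4=1 w5=1 w6=1 w1=0 w0=0 w3=0 w9=1 w7=1 clk=1 w2=0
t3.Δ0 w8=0 w4=1 w5=1 w6=1 w1=0 w0=0 w3=0 w9=1 w7=1 clk=1 w2=0
t3.Δ1 w8=0 w4=1 w5=1 w6=1 w1=0 w0=0 w3=0 w9=1 w7=1 clk=0 w2=0
t4.Δ0 w8=0 w4=1 w5=1 w6=1 w1=0 w0=0 w3=0 w9=1 w7=1 clk=0 w2=0
t4.Δ1 w8=0 w4=1 w5=1 w6=1 w1=0 w0=0 w3=0 w9=1 w7=1 clk=1 w2=0
t4.Δ2 w8=0 w4=1 w5=1 w6=1 w1=0 w0=0 w3=0 w9=1 w7=1 clk=1 w2=1
t4.Δ3 w8=0 w4=1 w5=1 w6=1 w1=0 w0=0 w3=0 w9=0 w7=1 clk=1 w2=1
t4.Δ4 w8=0 w4=1 w5=1 w6=0 w1=0 w0=0 w3=0 w9=0 w7=0 clk=1 w2=1
t4.Δ5 w8=0 w4=0 w5=1 w6=0 w1=0 w0=0 w3=0 w9=0 w7=0 clk=1 w2=1
t5.Δ0 w8=0 w4=0 w5=1 w6=0 w1=0 w0=0 w3=0 w9=0 w7=0 clk=1 w2=1
t5.Δ1 w8=0 w4=0 w5=1 w6=0 w1=0 w0=0 w3=0 w9=0 w7=0 clk=0 w2=1
t6.Δ0 w8=0 w4=0 w5=1 w6=0 w1=0 w0=0 w3=0 w9=0 w7=0 clk=0 w2=1
t6.Δ1 w8=0 w4=0 w5=1 w6=0 w1=0 w0=0 w3=0 w9=0 w7=0 clk=1 w2=1
t6.Δ2 w8=0 w4=0 w5=1 w6=0 w1=0 w0=0 w3=0 w9=0 w7=0 clk=1 w2=0
t6.Δ3 w8=0 w4=0 w5=1 w6=0 w1=0 w0=0 w3=0 w9=1 w7=0 clk=1 w2=0
t6.Δ4 w8=0 w4=0 w5=1 w6=0 w1=0 w0=0 w3=0 w9=1 w7=1 clk=1 w2=0
t6.Δ5 w8=0 w4=1 w5=1 w6=0 w1=0 w0=0 w3=0 w9=1 w7=1 clk=1 w2=0
t6.Δ6 w8=0 w4=1 w5=1 w6=1 w1=0 w0=0 w3=0 w9=1 w7=1 clk=1 w2=0
t7.Δ0 w8=0 w4=1 w5=1 w6=1 w1=0 w0=0 w3=0 w9=1 w7=1 clk=1 w2=0
t7.Δ1 w8=0 w4=1 w5=1 w6=1 w1=0 w0=0 w3=0 w9=1 w7=1 clk=0 w2=0
t8.Δ0 w8=0 w4=1 w5=1 w6=1 w1=0 w0=0 w3=0 w9=1 w7=1 clk=0 w2=0
t8.Δ1 w8=0 w4=1 w5=1 w6=1 w1=0 w0=0 w3=0 w9=1 w7=1 clk=1 w2=0
t8.Δ2 w8=0 w4=1 w5=1 w6=1 w1=0 w0=0 w3=0 w9=1 w7=1 clk=1 w2=1
t8.Δ3 w8=0 w4=1 w5=1 w6=1 w1=0 w0=0 w3=0 w9=0 w7=1 clk=1 w2=1
t8.Δ4 w8=0 w4=1 w5=1 w6=0 w1=0 w0=0 w3=0 w9=0 w7=0 clk=1 w2=1
t8.Δ5 w8=0 w4=0 w5=1 w6=0 w1=0 w0=0 w3=0 w9=0 w7=0 clk=1 w2=1
t9.Δ0 w8=0 w4=0 w5=1 w6=0 w1=0 w0=0 w3=0 w9=0 w7=0 clk=1 w2=1
t9.Δ1 w8=0 w4=0 w5=1 w6=0 w1=0 w0=0 w3=0 w9=0 w7=0 clk=0 w2=1
t10.Δ0 w8=0 w4=0 w5=1 w6=0 w1=0 w0=0 w3=0 w9=0 w7=0 clk=0 w2=1
t10.Δ1 w8=0 w4=0 w5=1 w6=0 w1=0 w0=0 w3=0 w9=0 w7=0 clk=1 w2=1
t10.Δ2 w8=0 w4=0 w5=1 w6=0 w1=0 w0=0 w3=0 w9=0 w7=0 clk=1 w2=0
t10.Δ3 w8=0 w4=0 w5=1 w6=0 w1=0 w0=0 w3=0 w9=1 w7=0 clk=1 w2=0
t10.Δ4 w8=0 w4=0 w5=1 w6=0 w1=0 w0=0 w3=0 w9=1 w7=1 clk=1 w2=0
t10.Δ5 w8=0 w4=1 w5=1 w6=0 w1=0 w0=0 w3=0 w9=1 w7=1 clk=1 w2=0
t10.Δ6 w8=0 w4=1 w5=1 w6=1 w1=0 w0=0 w3=0 w9=1 w7=1 clk=1 w2=0
t11.Δ0 w8=0 w4=1 w5=1 w6=1 w1=0 w0=0 w3=0 w9=1 w7=1 clk=1 w2=0
t11.Δ1 w8=0 w4=1 w5=1 w6=1 w1=0 w0=0 w3=0 w9=1 w7=1 clk=0 w2=0
t12.Δ0 w8=0 w4=1 w5=1 w6=1 w1=0 w0=0 w3=0 w9=1 w7=1 clk=0 w2=0
t12.Δ1 w8=0 w4=1 w5=1 w6=1 w1=0 w0=0 w3=0 w9=1 w7=1 clk=1 w2=0
t12.Δ2 w8=0 w4=1 w5=1 w6=1 w1=0 w0=0 w3=0 w9=1 w7=1 clk=1 w2=1
t12.Δ3 w8=0 w4=1 w5=1 w6=1 w1=0 w0=0 w3=0 w9=0 w7=1 clk=1 w2=1
t12.Δ4 w8=0 w4=1 w5=1 w6=0 w1=0 w0=0 w3=0 w9=0 w7=0 clk=1 w2=1
t12.Δ5 w8=0 w4=0 w5=1 w6=0 w1=0 w0=0 w3=0 w9=0 w7=0 clk=1 w2=1
t13.Δ0 w8=0 w4=0 w5=1 w6=0 w1=0 w0=0 w3=0 w9=0 w7=0 clk=1 w2=1
t13.Δ1 w8=0 w4=0 w5=1 w6=0 w1=0 w0=0 w3=0 w9=0 w7=0 clk=0 w2=1
t14.Δ0 w8=0 w4=0 w5=1 w6=0 w1=0 w0=0 w3=0 w9=0 w7=0 clk=0 w2=1
t14.Δ1 w8=0 w4=0 w5=1 w6=0 w1=0 w0=0 w3=0 w9=0 w7=0 clk=1 w2=1
t14.Δ2 w8=0 w4=0 w5=1 w6=0 w1=0 w0=0 w3=0 w9=0 w7=0 clk=1 w2=0
t14.Δ3 w8=0 w4=0 w5=1 w6=0 w1=0 w0=0 w3=0 w9=1 w7=0 clk=1 w2=0
t14.Δ4 w8=0 w4=0 w5=1 w6=0 w1=0 w0=0 w3=0 w9=1 w7=1 clk=1 w2=0
t14.Δ5 w8=0 w4=1 w5=1 w6=0 w1=0 w0=0 w3=0 w9=1 w7=1 clk=1 w2=0
t14.Δ6 w8=0 w4=1 w5=1 w6=1 w1=0 w0=0 w3=0 w9=1 w7=1 clk=1 w2=0
t15.Δ0 w8=0 w4=1 w5=1 w6=1 w1=0 w0=0 w3=0 w9=1 w7=1 clk=1 w2=0
t15.Δ1 w8=0 w4=1 w5=1 w6=1 w1=0 w0=0 w3=0 w9=1 w7=1 clk=0 w2=0
t16.Δ0 w8=0 w4=1 w5=1 w6=1 w1=0 w0=0 w3=0 w9=1 w7=1 clk=0 w2=0
t16.Δ1 w8=0 w4=1 w5=1 w6=1 w1=0 w0=0 w3=0 w9=1 w7=1 clk=1 w2=0
t16.Δ2 w8=0 w4=1 w5=1 w6=1 w1=0 w0=0 w3=0 w9=1 w7=1 clk=1 w2=1
t16.Δ3 w8=0 w4=1 w5=1 w6=1 w1=0 w0=0 w3=0 w9=0 w7=1 clk=1 w2=1
t16.Δ4 w8=0 w4=1 w5=1 w6=0 w1=0 w0=0 w3=0 w9=0 w7=0 clk=1 w2=1
t16.Δ5 w8=0 w4=0 w5=1 w6=0 w1=0 w0=0 w3=0 w9=0 w7=0 clk=1 w2=1
t17.Δ0 w8=0 w4=0 w5=1 w6=0 w1=0 w0=0 w3=0 w9=0 w7=0 clk=1 w2=1
t17.Δ1 w8=0 w4=0 w5=1 w6=0 w1=0 w0=0 w3=0 w9=0 w7=0 clk=0 w2=1
t18.Δ0 w8=0 w4=0 w5=1 w6=0 w1=0 w0=0 w3=0 w9=0 w7=0 clk=0 w2=1
t18.Δ1 w8=0 w4=0 w5=1 w6=0 w1=0 w0=0 w3=0 w9=0 w7=0 clk=1 w2=1
t18.Δ2 w8=0 w4=0 w5=1 w6=0 w1=0 w0=0 w3=0 w9=0 w7=0 clk=1 w2=0
t18.Δ3 w8=0 w4=0 w5=1 w6=0 w1=0 w0=0 w3=0 w9=1 w7=0 clk=1 w2=0
t18.Δ4 w8=0 w4=0 w5=1 w6=0 w1=0 w0=0 w3=0 w9=1 w7=1 clk=1 w2=0
t18.Δ5 w8=0 w4=1 w5=1 w6=0 w1=0 w0=0 w3=0 w9=1 w7=1 clk=1 w2=0
t18.Δ6 w8=0 w4=1 w5=1 w6=1 w1=0 w0=0 w3=0 w9=1 w7=1 clk=1 w2=0

1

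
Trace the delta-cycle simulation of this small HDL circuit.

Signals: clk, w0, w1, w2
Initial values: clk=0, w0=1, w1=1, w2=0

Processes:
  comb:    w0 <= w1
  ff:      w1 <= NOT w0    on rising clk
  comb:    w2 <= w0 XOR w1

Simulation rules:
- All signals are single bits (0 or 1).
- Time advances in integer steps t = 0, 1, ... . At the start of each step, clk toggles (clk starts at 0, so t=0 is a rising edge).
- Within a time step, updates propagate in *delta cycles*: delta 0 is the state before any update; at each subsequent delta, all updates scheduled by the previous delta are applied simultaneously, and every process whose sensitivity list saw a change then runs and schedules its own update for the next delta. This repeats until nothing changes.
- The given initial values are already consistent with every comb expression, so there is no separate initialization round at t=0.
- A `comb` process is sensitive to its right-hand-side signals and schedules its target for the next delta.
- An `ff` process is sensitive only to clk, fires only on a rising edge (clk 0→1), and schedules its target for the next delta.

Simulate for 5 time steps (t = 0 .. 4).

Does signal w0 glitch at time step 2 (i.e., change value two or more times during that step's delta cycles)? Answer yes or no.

no

t0.Δ0 w0=1 w1=1 w2=0 clk=0
t0.Δ1 w0=1 w1=1 w2=0 clk=1
t0.Δ2 w0=1 w1=0 w2=0 clk=1
t0.Δ3 w0=0 w1=0 w2=1 clk=1
t0.Δ4 w0=0 w1=0 w2=0 clk=1
t1.Δ0 w0=0 w1=0 w2=0 clk=1
t1.Δ1 w0=0 w1=0 w2=0 clk=0
t2.Δ0 w0=0 w1=0 w2=0 clk=0
t2.Δ1 w0=0 w1=0 w2=0 clk=1
t2.Δ2 w0=0 w1=1 w2=0 clk=1
t2.Δ3 w0=1 w1=1 w2=1 clk=1
t2.Δ4 w0=1 w1=1 w2=0 clk=1
t3.Δ0 w0=1 w1=1 w2=0 clk=1
t3.Δ1 w0=1 w1=1 w2=0 clk=0
t4.Δ0 w0=1 w1=1 w2=0 clk=0
t4.Δ1 w0=1 w1=1 w2=0 clk=1
t4.Δ2 w0=1 w1=0 w2=0 clk=1
t4.Δ3 w0=0 w1=0 w2=1 clk=1
t4.Δ4 w0=0 w1=0 w2=0 clk=1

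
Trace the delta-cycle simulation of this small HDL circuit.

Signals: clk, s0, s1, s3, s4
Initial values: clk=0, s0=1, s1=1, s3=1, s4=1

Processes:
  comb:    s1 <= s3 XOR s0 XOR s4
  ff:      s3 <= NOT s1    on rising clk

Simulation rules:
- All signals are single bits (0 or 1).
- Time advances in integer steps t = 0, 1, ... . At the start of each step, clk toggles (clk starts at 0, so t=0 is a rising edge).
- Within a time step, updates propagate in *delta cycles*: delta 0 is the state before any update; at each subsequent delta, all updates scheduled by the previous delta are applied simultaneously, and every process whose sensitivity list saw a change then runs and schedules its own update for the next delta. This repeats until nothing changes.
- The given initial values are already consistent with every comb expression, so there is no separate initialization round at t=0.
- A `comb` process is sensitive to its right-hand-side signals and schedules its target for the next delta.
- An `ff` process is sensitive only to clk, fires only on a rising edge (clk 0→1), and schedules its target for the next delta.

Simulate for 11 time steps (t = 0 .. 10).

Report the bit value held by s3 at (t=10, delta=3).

t=0 Δ0: s1=1 s4=1 s3=1 s0=1 clk=0
  Δ1: clk:0→1
  Δ2: s3:1→0
  Δ3: s1:1→0
  (3Δ to stable)
t=1 Δ0: s1=0 s4=1 s3=0 s0=1 clk=1
  Δ1: clk:1→0
  (1Δ to stable)
t=2 Δ0: s1=0 s4=1 s3=0 s0=1 clk=0
  Δ1: clk:0→1
  Δ2: s3:0→1
  Δ3: s1:0→1
  (3Δ to stable)
t=3 Δ0: s1=1 s4=1 s3=1 s0=1 clk=1
  Δ1: clk:1→0
  (1Δ to stable)
t=4 Δ0: s1=1 s4=1 s3=1 s0=1 clk=0
  Δ1: clk:0→1
  Δ2: s3:1→0
  Δ3: s1:1→0
  (3Δ to stable)
t=5 Δ0: s1=0 s4=1 s3=0 s0=1 clk=1
  Δ1: clk:1→0
  (1Δ to stable)
t=6 Δ0: s1=0 s4=1 s3=0 s0=1 clk=0
  Δ1: clk:0→1
  Δ2: s3:0→1
  Δ3: s1:0→1
  (3Δ to stable)
t=7 Δ0: s1=1 s4=1 s3=1 s0=1 clk=1
  Δ1: clk:1→0
  (1Δ to stable)
t=8 Δ0: s1=1 s4=1 s3=1 s0=1 clk=0
  Δ1: clk:0→1
  Δ2: s3:1→0
  Δ3: s1:1→0
  (3Δ to stable)
t=9 Δ0: s1=0 s4=1 s3=0 s0=1 clk=1
  Δ1: clk:1→0
  (1Δ to stable)
t=10 Δ0: s1=0 s4=1 s3=0 s0=1 clk=0
  Δ1: clk:0→1
  Δ2: s3:0→1
  Δ3: s1:0→1
  (3Δ to stable)

1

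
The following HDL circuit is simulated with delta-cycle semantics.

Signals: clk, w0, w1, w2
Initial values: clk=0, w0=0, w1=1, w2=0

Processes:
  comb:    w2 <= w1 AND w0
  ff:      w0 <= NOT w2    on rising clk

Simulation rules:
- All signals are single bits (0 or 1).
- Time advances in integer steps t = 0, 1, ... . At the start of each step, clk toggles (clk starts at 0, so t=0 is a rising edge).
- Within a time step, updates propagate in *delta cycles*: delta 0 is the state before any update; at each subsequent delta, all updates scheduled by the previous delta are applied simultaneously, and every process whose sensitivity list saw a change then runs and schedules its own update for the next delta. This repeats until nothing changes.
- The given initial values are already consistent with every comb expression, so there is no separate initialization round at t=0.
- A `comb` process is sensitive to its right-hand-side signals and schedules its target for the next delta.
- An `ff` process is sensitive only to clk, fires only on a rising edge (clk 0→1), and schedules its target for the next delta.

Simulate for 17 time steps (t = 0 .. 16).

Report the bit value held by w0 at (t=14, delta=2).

[bits: w2,w1,clk,w0]
t=0: Δ0=0100 Δ1=0110 Δ2=0111 Δ3=1111 | 3Δ
t=1: Δ0=1111 Δ1=1101 | 1Δ
t=2: Δ0=1101 Δ1=1111 Δ2=1110 Δ3=0110 | 3Δ
t=3: Δ0=0110 Δ1=0100 | 1Δ
t=4: Δ0=0100 Δ1=0110 Δ2=0111 Δ3=1111 | 3Δ
t=5: Δ0=1111 Δ1=1101 | 1Δ
t=6: Δ0=1101 Δ1=1111 Δ2=1110 Δ3=0110 | 3Δ
t=7: Δ0=0110 Δ1=0100 | 1Δ
t=8: Δ0=0100 Δ1=0110 Δ2=0111 Δ3=1111 | 3Δ
t=9: Δ0=1111 Δ1=1101 | 1Δ
t=10: Δ0=1101 Δ1=1111 Δ2=1110 Δ3=0110 | 3Δ
t=11: Δ0=0110 Δ1=0100 | 1Δ
t=12: Δ0=0100 Δ1=0110 Δ2=0111 Δ3=1111 | 3Δ
t=13: Δ0=1111 Δ1=1101 | 1Δ
t=14: Δ0=1101 Δ1=1111 Δ2=1110 Δ3=0110 | 3Δ
t=15: Δ0=0110 Δ1=0100 | 1Δ
t=16: Δ0=0100 Δ1=0110 Δ2=0111 Δ3=1111 | 3Δ

0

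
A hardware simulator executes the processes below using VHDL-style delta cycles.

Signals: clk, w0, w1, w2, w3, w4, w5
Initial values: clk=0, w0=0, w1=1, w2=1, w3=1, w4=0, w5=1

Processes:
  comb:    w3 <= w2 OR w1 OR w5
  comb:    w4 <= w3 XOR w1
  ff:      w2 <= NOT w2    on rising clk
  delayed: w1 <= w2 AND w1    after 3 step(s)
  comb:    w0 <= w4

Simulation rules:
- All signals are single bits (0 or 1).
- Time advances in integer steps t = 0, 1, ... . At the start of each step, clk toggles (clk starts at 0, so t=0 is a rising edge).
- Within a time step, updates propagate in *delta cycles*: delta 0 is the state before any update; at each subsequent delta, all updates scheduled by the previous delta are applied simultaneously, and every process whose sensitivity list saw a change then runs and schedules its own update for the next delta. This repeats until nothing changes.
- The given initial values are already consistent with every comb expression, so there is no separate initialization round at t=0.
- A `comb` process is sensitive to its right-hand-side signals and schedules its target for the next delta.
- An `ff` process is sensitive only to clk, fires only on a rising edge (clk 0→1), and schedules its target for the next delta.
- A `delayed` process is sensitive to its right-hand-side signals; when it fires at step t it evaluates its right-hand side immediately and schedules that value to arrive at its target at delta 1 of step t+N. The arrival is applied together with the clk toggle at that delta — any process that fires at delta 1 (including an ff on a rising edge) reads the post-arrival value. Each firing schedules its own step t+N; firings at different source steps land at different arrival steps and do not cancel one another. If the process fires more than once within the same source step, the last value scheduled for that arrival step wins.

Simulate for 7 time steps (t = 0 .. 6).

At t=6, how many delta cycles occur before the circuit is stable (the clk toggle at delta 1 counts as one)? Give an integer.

[bits: w1,w2,w4,w0,w3,w5,clk]
t=0: Δ0=1100110 Δ1=1100111 Δ2=1000111 | 2Δ
t=1: Δ0=1000111 Δ1=1000110 | 1Δ
t=2: Δ0=1000110 Δ1=1000111 Δ2=1100111 | 2Δ
t=3: Δ0=1100111 Δ1=0100110 Δ2=0110110 Δ3=0111110 | 3Δ
t=4: Δ0=0111110 Δ1=0111111 Δ2=0011111 | 2Δ
t=5: Δ0=0011111 Δ1=1011110 Δ2=1001110 Δ3=1000110 | 3Δ
t=6: Δ0=1000110 Δ1=0000111 Δ2=0110111 Δ3=0111111 | 3Δ

3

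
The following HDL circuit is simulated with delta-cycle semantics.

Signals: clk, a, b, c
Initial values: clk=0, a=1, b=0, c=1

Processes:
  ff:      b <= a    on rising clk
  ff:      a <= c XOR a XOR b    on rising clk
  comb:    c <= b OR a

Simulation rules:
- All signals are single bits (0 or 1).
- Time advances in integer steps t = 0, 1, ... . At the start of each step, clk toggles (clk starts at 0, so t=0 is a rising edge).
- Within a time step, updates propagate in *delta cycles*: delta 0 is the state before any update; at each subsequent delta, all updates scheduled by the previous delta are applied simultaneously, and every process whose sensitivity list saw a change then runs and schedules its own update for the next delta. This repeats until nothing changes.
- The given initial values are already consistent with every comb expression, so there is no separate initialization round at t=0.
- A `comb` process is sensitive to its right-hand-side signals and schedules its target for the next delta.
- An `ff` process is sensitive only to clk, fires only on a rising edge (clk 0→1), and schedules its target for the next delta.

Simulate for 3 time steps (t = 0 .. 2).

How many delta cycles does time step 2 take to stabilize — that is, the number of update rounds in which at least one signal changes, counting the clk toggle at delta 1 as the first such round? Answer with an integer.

3

t=0 Δ0: c=1 a=1 b=0 clk=0
  Δ1: clk:0→1
  Δ2: a:1→0, b:0→1
  (2Δ to stable)
t=1 Δ0: c=1 a=0 b=1 clk=1
  Δ1: clk:1→0
  (1Δ to stable)
t=2 Δ0: c=1 a=0 b=1 clk=0
  Δ1: clk:0→1
  Δ2: b:1→0
  Δ3: c:1→0
  (3Δ to stable)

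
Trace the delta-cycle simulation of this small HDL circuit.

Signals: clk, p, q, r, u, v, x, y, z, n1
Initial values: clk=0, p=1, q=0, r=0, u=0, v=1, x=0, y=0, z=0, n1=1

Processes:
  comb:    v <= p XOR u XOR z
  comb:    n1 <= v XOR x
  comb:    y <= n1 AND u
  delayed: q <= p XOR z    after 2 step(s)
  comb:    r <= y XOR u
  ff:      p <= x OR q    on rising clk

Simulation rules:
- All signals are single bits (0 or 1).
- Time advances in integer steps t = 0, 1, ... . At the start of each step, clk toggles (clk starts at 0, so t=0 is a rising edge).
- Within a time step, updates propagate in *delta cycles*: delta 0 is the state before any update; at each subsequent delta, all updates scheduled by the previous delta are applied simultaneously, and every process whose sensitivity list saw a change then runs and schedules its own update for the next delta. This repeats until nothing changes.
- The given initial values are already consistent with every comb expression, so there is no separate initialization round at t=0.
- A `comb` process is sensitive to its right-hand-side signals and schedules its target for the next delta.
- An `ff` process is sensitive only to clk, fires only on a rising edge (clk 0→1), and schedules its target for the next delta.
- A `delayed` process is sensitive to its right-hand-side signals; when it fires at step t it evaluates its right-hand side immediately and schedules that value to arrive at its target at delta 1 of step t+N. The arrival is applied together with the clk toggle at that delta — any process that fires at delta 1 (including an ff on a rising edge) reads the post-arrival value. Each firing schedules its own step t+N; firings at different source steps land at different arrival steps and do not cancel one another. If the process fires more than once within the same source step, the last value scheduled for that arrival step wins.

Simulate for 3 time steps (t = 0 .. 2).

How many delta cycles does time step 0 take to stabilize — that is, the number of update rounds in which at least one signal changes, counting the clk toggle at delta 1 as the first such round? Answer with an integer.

[bits: clk,y,u,r,x,p,z,n1,v,q]
t=0: Δ0=0000010110 Δ1=1000010110 Δ2=1000000110 Δ3=1000000100 Δ4=1000000000 | 4Δ
t=1: Δ0=1000000000 Δ1=0000000000 | 1Δ
t=2: Δ0=0000000000 Δ1=1000000000 | 1Δ

4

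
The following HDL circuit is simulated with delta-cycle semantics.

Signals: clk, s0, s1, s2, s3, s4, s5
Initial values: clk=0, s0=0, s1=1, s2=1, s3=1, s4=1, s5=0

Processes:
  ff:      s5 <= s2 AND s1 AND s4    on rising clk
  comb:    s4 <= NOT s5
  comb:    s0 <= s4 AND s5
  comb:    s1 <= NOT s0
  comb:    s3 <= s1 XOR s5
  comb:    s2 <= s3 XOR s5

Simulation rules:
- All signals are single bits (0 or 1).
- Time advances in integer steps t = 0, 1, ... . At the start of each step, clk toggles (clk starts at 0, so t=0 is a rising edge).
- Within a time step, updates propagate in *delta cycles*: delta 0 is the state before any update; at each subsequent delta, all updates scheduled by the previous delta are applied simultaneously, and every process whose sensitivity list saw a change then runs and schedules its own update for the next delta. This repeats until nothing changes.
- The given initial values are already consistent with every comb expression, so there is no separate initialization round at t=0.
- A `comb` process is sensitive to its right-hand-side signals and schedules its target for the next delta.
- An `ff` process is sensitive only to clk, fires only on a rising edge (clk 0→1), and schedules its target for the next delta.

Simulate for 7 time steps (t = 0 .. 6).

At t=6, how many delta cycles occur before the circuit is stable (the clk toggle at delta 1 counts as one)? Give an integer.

4

[bits: s2,s0,clk,s1,s4,s5,s3]
t=0: Δ0=1001101 Δ1=1011101 Δ2=1011111 Δ3=0111010 Δ4=1010010 Δ5=1011011 Δ6=0011010 Δ7=1011010 | 7Δ
t=1: Δ0=1011010 Δ1=1001010 | 1Δ
t=2: Δ0=1001010 Δ1=1011010 Δ2=1011000 Δ3=0011101 Δ4=1011101 | 4Δ
t=3: Δ0=1011101 Δ1=1001101 | 1Δ
t=4: Δ0=1001101 Δ1=1011101 Δ2=1011111 Δ3=0111010 Δ4=1010010 Δ5=1011011 Δ6=0011010 Δ7=1011010 | 7Δ
t=5: Δ0=1011010 Δ1=1001010 | 1Δ
t=6: Δ0=1001010 Δ1=1011010 Δ2=1011000 Δ3=0011101 Δ4=1011101 | 4Δ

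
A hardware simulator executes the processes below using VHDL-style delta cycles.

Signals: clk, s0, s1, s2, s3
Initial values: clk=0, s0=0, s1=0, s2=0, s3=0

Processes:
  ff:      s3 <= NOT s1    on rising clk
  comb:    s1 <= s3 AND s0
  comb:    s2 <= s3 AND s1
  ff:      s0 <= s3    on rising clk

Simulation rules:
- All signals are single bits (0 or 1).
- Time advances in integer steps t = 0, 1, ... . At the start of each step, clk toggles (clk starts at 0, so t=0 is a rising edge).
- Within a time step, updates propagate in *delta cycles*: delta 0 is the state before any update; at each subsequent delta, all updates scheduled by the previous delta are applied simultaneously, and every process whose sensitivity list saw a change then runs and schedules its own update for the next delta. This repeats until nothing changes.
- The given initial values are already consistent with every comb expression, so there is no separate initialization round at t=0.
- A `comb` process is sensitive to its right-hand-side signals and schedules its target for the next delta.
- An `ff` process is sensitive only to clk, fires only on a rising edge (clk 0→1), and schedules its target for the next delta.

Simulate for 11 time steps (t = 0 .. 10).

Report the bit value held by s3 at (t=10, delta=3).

t=0 Δ0: clk=0 s3=0 s2=0 s0=0 s1=0
  Δ1: clk:0→1
  Δ2: s3:0→1
  (2Δ to stable)
t=1 Δ0: clk=1 s3=1 s2=0 s0=0 s1=0
  Δ1: clk:1→0
  (1Δ to stable)
t=2 Δ0: clk=0 s3=1 s2=0 s0=0 s1=0
  Δ1: clk:0→1
  Δ2: s0:0→1
  Δ3: s1:0→1
  Δ4: s2:0→1
  (4Δ to stable)
t=3 Δ0: clk=1 s3=1 s2=1 s0=1 s1=1
  Δ1: clk:1→0
  (1Δ to stable)
t=4 Δ0: clk=0 s3=1 s2=1 s0=1 s1=1
  Δ1: clk:0→1
  Δ2: s3:1→0
  Δ3: s2:1→0, s1:1→0
  (3Δ to stable)
t=5 Δ0: clk=1 s3=0 s2=0 s0=1 s1=0
  Δ1: clk:1→0
  (1Δ to stable)
t=6 Δ0: clk=0 s3=0 s2=0 s0=1 s1=0
  Δ1: clk:0→1
  Δ2: s3:0→1, s0:1→0
  (2Δ to stable)
t=7 Δ0: clk=1 s3=1 s2=0 s0=0 s1=0
  Δ1: clk:1→0
  (1Δ to stable)
t=8 Δ0: clk=0 s3=1 s2=0 s0=0 s1=0
  Δ1: clk:0→1
  Δ2: s0:0→1
  Δ3: s1:0→1
  Δ4: s2:0→1
  (4Δ to stable)
t=9 Δ0: clk=1 s3=1 s2=1 s0=1 s1=1
  Δ1: clk:1→0
  (1Δ to stable)
t=10 Δ0: clk=0 s3=1 s2=1 s0=1 s1=1
  Δ1: clk:0→1
  Δ2: s3:1→0
  Δ3: s2:1→0, s1:1→0
  (3Δ to stable)

0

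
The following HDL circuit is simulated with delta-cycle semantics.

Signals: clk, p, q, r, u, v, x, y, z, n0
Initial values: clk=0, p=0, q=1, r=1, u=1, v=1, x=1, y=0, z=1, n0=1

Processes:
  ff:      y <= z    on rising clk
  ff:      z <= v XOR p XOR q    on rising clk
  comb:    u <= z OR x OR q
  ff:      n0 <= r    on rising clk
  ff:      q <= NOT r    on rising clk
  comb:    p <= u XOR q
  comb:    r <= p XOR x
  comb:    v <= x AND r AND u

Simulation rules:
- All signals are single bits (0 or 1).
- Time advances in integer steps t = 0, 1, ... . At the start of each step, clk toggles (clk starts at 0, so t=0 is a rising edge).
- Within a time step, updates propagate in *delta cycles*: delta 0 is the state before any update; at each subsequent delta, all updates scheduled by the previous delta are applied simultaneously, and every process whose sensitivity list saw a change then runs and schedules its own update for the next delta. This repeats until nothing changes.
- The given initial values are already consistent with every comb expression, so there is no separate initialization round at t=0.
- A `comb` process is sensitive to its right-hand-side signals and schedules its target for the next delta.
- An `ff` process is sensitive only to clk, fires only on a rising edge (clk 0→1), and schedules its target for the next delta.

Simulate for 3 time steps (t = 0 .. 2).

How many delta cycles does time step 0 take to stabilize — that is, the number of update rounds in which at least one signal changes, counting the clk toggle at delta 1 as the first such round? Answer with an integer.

t=0 Δ0: z=1 q=1 x=1 y=0 v=1 r=1 n0=1 clk=0 p=0 u=1
  Δ1: clk:0→1
  Δ2: z:1→0, q:1→0, y:0→1
  Δ3: p:0→1
  Δ4: r:1→0
  Δ5: v:1→0
  (5Δ to stable)
t=1 Δ0: z=0 q=0 x=1 y=1 v=0 r=0 n0=1 clk=1 p=1 u=1
  Δ1: clk:1→0
  (1Δ to stable)
t=2 Δ0: z=0 q=0 x=1 y=1 v=0 r=0 n0=1 clk=0 p=1 u=1
  Δ1: clk:0→1
  Δ2: z:0→1, q:0→1, y:1→0, n0:1→0
  Δ3: p:1→0
  Δ4: r:0→1
  Δ5: v:0→1
  (5Δ to stable)

5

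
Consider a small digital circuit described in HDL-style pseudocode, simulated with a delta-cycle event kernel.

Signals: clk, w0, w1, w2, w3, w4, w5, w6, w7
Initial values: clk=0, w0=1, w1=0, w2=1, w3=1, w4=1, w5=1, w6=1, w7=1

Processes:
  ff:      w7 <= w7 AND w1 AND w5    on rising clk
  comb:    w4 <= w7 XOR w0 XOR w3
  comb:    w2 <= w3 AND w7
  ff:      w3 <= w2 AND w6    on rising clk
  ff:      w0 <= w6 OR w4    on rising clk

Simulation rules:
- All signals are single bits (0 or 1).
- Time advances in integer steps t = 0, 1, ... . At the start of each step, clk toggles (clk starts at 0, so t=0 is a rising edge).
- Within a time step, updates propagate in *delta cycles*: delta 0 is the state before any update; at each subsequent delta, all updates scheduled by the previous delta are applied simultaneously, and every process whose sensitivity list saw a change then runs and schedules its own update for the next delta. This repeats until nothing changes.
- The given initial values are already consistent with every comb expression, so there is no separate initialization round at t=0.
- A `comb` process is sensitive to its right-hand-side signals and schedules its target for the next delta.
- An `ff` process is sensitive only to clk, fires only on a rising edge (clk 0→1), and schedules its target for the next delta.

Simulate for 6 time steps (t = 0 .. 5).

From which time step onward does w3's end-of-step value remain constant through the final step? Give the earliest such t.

2

t=0 Δ0: clk=0 w2=1 w5=1 w4=1 w1=0 w6=1 w7=1 w3=1 w0=1
  Δ1: clk:0→1
  Δ2: w7:1→0
  Δ3: w2:1→0, w4:1→0
  (3Δ to stable)
t=1 Δ0: clk=1 w2=0 w5=1 w4=0 w1=0 w6=1 w7=0 w3=1 w0=1
  Δ1: clk:1→0
  (1Δ to stable)
t=2 Δ0: clk=0 w2=0 w5=1 w4=0 w1=0 w6=1 w7=0 w3=1 w0=1
  Δ1: clk:0→1
  Δ2: w3:1→0
  Δ3: w4:0→1
  (3Δ to stable)
t=3 Δ0: clk=1 w2=0 w5=1 w4=1 w1=0 w6=1 w7=0 w3=0 w0=1
  Δ1: clk:1→0
  (1Δ to stable)
t=4 Δ0: clk=0 w2=0 w5=1 w4=1 w1=0 w6=1 w7=0 w3=0 w0=1
  Δ1: clk:0→1
  (1Δ to stable)
t=5 Δ0: clk=1 w2=0 w5=1 w4=1 w1=0 w6=1 w7=0 w3=0 w0=1
  Δ1: clk:1→0
  (1Δ to stable)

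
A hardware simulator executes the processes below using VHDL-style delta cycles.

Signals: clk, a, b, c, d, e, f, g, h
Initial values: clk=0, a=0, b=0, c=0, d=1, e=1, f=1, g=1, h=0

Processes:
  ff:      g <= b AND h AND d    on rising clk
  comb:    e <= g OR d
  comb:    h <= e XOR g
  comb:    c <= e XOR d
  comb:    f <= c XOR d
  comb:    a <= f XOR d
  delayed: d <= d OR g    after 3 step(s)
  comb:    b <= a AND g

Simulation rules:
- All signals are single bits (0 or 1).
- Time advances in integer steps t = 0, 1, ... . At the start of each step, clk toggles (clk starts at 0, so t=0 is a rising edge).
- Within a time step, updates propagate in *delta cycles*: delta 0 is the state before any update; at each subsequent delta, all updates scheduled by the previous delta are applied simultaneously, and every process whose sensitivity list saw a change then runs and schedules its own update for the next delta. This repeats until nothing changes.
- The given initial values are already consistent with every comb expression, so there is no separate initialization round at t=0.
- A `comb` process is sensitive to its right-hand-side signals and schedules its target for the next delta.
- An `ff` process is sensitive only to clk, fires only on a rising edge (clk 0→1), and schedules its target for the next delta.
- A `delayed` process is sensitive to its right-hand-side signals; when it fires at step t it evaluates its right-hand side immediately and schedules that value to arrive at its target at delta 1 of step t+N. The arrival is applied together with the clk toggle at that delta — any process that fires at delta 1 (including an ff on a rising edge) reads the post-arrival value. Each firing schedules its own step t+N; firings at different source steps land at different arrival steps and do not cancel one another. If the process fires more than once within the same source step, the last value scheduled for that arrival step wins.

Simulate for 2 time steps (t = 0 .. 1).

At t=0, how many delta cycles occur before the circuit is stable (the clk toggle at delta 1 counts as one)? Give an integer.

3

[bits: g,clk,e,c,f,h,d,a,b]
t=0: Δ0=101010100 Δ1=111010100 Δ2=011010100 Δ3=011011100 | 3Δ
t=1: Δ0=011011100 Δ1=001011100 | 1Δ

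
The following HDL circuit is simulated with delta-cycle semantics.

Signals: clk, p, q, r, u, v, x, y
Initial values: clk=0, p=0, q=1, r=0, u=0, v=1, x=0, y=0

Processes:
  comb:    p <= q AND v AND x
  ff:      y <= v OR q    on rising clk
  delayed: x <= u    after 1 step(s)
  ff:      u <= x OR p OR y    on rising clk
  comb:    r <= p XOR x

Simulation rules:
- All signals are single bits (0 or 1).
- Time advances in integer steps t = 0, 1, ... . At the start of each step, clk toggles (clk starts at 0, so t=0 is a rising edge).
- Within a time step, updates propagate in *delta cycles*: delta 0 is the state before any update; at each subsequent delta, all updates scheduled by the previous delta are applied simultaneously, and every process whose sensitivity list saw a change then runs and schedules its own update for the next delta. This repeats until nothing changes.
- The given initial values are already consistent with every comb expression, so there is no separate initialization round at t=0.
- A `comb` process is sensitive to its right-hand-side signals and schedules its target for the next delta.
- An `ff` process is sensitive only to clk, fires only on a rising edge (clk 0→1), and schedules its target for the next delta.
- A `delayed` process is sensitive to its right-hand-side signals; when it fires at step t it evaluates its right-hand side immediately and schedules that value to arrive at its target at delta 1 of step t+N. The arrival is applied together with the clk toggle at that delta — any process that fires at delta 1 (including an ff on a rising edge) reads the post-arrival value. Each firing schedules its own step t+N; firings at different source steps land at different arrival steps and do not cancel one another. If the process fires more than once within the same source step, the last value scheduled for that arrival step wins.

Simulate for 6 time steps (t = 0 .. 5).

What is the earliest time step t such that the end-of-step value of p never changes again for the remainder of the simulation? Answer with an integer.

3

[bits: u,clk,p,v,r,x,q,y]
t=0: Δ0=00010010 Δ1=01010010 Δ2=01010011 | 2Δ
t=1: Δ0=01010011 Δ1=00010011 | 1Δ
t=2: Δ0=00010011 Δ1=01010011 Δ2=11010011 | 2Δ
t=3: Δ0=11010011 Δ1=10010111 Δ2=10111111 Δ3=10110111 | 3Δ
t=4: Δ0=10110111 Δ1=11110111 | 1Δ
t=5: Δ0=11110111 Δ1=10110111 | 1Δ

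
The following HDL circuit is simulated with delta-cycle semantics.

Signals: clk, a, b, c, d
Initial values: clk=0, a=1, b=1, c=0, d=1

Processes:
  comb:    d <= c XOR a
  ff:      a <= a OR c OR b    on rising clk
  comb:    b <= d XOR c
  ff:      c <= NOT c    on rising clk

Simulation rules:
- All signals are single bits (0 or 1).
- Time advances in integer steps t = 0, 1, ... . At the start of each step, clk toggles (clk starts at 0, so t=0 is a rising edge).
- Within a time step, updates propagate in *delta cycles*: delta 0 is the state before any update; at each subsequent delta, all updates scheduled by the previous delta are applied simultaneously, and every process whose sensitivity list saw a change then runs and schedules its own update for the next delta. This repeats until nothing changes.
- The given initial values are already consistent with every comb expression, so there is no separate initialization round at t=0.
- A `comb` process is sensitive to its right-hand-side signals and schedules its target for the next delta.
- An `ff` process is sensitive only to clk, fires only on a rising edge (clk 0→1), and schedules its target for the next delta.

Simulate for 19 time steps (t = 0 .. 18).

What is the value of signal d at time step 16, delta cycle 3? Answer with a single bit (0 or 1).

[bits: a,c,d,clk,b]
t=0: Δ0=10101 Δ1=10111 Δ2=11111 Δ3=11010 Δ4=11011 | 4Δ
t=1: Δ0=11011 Δ1=11001 | 1Δ
t=2: Δ0=11001 Δ1=11011 Δ2=10011 Δ3=10110 Δ4=10111 | 4Δ
t=3: Δ0=10111 Δ1=10101 | 1Δ
t=4: Δ0=10101 Δ1=10111 Δ2=11111 Δ3=11010 Δ4=11011 | 4Δ
t=5: Δ0=11011 Δ1=11001 | 1Δ
t=6: Δ0=11001 Δ1=11011 Δ2=10011 Δ3=10110 Δ4=10111 | 4Δ
t=7: Δ0=10111 Δ1=10101 | 1Δ
t=8: Δ0=10101 Δ1=10111 Δ2=11111 Δ3=11010 Δ4=11011 | 4Δ
t=9: Δ0=11011 Δ1=11001 | 1Δ
t=10: Δ0=11001 Δ1=11011 Δ2=10011 Δ3=10110 Δ4=10111 | 4Δ
t=11: Δ0=10111 Δ1=10101 | 1Δ
t=12: Δ0=10101 Δ1=10111 Δ2=11111 Δ3=11010 Δ4=11011 | 4Δ
t=13: Δ0=11011 Δ1=11001 | 1Δ
t=14: Δ0=11001 Δ1=11011 Δ2=10011 Δ3=10110 Δ4=10111 | 4Δ
t=15: Δ0=10111 Δ1=10101 | 1Δ
t=16: Δ0=10101 Δ1=10111 Δ2=11111 Δ3=11010 Δ4=11011 | 4Δ
t=17: Δ0=11011 Δ1=11001 | 1Δ
t=18: Δ0=11001 Δ1=11011 Δ2=10011 Δ3=10110 Δ4=10111 | 4Δ

0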